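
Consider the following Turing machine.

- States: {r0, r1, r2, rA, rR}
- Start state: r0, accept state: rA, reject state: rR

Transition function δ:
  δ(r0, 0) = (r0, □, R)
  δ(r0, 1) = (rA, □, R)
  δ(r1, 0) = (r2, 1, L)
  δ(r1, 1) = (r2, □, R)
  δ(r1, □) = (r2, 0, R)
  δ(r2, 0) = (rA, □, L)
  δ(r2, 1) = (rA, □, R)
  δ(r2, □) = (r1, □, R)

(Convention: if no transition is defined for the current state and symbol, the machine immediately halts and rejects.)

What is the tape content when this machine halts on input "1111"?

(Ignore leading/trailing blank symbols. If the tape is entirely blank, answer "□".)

Execution trace:
Initial: [r0]1111
Step 1: δ(r0, 1) = (rA, □, R) → □[rA]111

The machine reaches the accept state rA and halts.

Final tape (ignoring leading/trailing blanks): 111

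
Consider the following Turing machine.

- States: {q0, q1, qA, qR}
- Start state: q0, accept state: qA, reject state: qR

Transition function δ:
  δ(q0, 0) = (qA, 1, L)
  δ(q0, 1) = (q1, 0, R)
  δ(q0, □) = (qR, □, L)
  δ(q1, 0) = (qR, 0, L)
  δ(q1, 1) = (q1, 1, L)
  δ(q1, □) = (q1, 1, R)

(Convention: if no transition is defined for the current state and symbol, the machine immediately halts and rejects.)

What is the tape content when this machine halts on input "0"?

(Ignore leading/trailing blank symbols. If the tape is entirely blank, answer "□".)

Execution trace:
Initial: [q0]0
Step 1: δ(q0, 0) = (qA, 1, L) → [qA]□1

The machine reaches the accept state qA and halts.

Final tape (ignoring leading/trailing blanks): 1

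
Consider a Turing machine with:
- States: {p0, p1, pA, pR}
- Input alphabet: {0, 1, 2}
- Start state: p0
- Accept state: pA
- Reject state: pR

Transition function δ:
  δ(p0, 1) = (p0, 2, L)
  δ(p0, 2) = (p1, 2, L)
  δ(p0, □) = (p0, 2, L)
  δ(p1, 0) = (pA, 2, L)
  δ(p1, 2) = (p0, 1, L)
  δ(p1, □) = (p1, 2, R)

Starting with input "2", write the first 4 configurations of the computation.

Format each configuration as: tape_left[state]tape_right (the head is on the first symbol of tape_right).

Transitions applied:
Step 1: δ(p0, 2) = (p1, 2, L)
Step 2: δ(p1, □) = (p1, 2, R)
Step 3: δ(p1, 2) = (p0, 1, L)

The first 4 configurations are:
[p0]2 ⊢ [p1]□2 ⊢ 2[p1]2 ⊢ [p0]21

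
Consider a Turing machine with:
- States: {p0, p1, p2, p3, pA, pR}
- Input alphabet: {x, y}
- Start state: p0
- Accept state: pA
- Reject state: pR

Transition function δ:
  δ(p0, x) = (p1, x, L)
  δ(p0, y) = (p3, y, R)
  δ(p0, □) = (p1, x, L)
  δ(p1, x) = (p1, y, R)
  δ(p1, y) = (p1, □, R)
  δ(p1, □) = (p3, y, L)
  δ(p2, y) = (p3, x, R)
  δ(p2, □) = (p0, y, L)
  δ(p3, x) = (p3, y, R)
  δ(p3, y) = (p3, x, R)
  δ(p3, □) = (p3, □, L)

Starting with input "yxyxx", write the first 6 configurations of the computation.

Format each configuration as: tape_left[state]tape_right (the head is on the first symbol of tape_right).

Transitions applied:
Step 1: δ(p0, y) = (p3, y, R)
Step 2: δ(p3, x) = (p3, y, R)
Step 3: δ(p3, y) = (p3, x, R)
Step 4: δ(p3, x) = (p3, y, R)
Step 5: δ(p3, x) = (p3, y, R)

The first 6 configurations are:
[p0]yxyxx ⊢ y[p3]xyxx ⊢ yy[p3]yxx ⊢ yyx[p3]xx ⊢ yyxy[p3]x ⊢ yyxyy[p3]□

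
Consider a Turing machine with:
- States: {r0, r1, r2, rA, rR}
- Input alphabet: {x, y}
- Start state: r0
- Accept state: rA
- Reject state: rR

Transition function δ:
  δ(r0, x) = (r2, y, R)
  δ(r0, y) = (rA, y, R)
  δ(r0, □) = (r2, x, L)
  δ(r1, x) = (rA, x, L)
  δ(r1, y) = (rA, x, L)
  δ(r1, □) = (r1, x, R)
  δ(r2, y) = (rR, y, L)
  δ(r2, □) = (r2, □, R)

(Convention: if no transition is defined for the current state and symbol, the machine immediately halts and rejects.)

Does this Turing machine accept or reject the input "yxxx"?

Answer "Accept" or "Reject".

Execution trace:
Initial: [r0]yxxx
Step 1: δ(r0, y) = (rA, y, R) → y[rA]xxx

The machine reaches the accept state rA and halts.

Answer: Accept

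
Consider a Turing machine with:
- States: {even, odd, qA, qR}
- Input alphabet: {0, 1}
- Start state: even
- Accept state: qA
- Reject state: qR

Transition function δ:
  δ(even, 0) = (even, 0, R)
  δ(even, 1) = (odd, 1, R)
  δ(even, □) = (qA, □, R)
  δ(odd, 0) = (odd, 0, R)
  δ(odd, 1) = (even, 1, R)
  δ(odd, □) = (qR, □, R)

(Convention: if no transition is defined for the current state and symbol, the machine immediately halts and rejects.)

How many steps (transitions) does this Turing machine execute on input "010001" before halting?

Execution trace:
Initial: [even]010001
Step 1: δ(even, 0) = (even, 0, R) → 0[even]10001
Step 2: δ(even, 1) = (odd, 1, R) → 01[odd]0001
Step 3: δ(odd, 0) = (odd, 0, R) → 010[odd]001
Step 4: δ(odd, 0) = (odd, 0, R) → 0100[odd]01
Step 5: δ(odd, 0) = (odd, 0, R) → 01000[odd]1
Step 6: δ(odd, 1) = (even, 1, R) → 010001[even]□
Step 7: δ(even, □) = (qA, □, R) → 010001□[qA]□

The machine reaches the accept state qA and halts.

The machine executed 7 steps before halting.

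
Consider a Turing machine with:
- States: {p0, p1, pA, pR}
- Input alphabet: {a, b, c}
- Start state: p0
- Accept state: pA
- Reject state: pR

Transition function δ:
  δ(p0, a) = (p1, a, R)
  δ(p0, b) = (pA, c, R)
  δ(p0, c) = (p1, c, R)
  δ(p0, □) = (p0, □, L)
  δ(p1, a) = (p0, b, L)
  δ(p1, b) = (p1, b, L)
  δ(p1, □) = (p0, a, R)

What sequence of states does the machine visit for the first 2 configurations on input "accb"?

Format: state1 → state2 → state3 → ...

Execution trace:
Initial: [p0]accb
Step 1: δ(p0, a) = (p1, a, R) → a[p1]ccb

No transition is defined for δ(p1, c). By convention the machine halts and rejects.

State sequence: p0 → p1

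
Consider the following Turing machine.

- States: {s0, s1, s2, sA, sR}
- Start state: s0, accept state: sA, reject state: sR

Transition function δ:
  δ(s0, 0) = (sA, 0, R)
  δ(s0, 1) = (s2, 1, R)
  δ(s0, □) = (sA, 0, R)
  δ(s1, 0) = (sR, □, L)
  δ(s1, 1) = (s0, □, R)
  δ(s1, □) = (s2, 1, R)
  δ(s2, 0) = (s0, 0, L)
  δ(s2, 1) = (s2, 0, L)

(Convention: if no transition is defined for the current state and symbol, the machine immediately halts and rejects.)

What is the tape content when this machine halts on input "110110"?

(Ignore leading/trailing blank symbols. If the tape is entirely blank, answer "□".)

Execution trace:
Initial: [s0]110110
Step 1: δ(s0, 1) = (s2, 1, R) → 1[s2]10110
Step 2: δ(s2, 1) = (s2, 0, L) → [s2]100110
Step 3: δ(s2, 1) = (s2, 0, L) → [s2]□000110

No transition is defined for δ(s2, □). By convention the machine halts and rejects.

Final tape (ignoring leading/trailing blanks): 000110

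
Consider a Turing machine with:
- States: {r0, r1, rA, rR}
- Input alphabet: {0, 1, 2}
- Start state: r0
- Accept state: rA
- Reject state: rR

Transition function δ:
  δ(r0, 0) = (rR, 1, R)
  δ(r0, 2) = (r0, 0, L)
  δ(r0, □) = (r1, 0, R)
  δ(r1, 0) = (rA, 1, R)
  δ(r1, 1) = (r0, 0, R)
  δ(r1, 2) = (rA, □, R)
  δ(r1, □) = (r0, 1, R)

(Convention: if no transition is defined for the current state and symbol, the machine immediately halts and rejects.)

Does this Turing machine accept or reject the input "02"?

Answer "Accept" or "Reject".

Execution trace:
Initial: [r0]02
Step 1: δ(r0, 0) = (rR, 1, R) → 1[rR]2

The machine reaches the reject state rR and halts.

Answer: Reject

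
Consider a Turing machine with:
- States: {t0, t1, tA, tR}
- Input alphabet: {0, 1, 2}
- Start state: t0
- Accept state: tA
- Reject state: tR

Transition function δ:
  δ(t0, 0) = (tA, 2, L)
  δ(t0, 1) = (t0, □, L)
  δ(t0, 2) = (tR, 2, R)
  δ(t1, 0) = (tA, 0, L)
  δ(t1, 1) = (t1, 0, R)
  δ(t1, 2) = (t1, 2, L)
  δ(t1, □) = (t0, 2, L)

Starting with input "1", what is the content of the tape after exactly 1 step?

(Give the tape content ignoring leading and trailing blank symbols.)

Execution trace:
Initial: [t0]1
Step 1: δ(t0, 1) = (t0, □, L) → [t0]□□

No transition is defined for δ(t0, □). By convention the machine halts and rejects.

After 1 step, the tape (ignoring leading/trailing blanks) is: □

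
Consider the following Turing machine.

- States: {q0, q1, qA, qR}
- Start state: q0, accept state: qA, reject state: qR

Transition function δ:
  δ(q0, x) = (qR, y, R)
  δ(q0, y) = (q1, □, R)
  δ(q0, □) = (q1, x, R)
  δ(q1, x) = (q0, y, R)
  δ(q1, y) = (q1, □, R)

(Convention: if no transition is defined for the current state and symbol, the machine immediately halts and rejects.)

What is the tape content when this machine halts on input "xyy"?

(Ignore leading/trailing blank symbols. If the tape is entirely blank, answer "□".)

Execution trace:
Initial: [q0]xyy
Step 1: δ(q0, x) = (qR, y, R) → y[qR]yy

The machine reaches the reject state qR and halts.

Final tape (ignoring leading/trailing blanks): yyy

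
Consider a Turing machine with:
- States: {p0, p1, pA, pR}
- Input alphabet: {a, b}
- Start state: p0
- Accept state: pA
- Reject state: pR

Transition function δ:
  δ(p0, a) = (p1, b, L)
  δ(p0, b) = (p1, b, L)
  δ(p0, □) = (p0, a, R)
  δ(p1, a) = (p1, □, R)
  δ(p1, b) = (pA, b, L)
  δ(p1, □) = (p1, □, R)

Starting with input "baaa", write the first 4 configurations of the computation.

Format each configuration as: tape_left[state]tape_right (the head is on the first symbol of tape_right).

Transitions applied:
Step 1: δ(p0, b) = (p1, b, L)
Step 2: δ(p1, □) = (p1, □, R)
Step 3: δ(p1, b) = (pA, b, L)

The first 4 configurations are:
[p0]baaa ⊢ [p1]□baaa ⊢ □[p1]baaa ⊢ [pA]□baaa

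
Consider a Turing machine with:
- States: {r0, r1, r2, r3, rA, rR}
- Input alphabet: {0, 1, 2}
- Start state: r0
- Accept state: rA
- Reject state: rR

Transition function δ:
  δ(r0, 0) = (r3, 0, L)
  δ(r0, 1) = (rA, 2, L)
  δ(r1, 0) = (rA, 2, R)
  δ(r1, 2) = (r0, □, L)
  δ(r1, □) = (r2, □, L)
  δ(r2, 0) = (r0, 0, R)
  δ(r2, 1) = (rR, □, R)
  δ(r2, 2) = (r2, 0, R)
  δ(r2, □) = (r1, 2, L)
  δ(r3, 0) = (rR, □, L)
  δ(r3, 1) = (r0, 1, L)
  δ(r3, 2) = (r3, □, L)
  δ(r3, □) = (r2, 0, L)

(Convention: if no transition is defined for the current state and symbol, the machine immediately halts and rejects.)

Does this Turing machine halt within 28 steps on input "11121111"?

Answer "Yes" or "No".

Execution trace:
Initial: [r0]11121111
Step 1: δ(r0, 1) = (rA, 2, L) → [rA]□21121111

The machine reaches the accept state rA and halts.
The machine halted after 1 step (within the 28-step bound).

Answer: Yes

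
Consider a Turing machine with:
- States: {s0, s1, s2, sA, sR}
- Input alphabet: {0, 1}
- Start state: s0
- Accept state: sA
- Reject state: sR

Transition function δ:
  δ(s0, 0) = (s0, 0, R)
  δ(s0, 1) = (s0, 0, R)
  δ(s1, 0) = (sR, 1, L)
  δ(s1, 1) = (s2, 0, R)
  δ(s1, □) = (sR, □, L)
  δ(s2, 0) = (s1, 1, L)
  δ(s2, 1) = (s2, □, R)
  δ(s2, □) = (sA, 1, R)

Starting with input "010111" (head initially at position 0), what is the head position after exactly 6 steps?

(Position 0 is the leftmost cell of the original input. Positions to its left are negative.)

Execution trace (head position shown):
Step 0: [s0]010111  (head at position 0)
Step 1: move right → 0[s0]10111  (head at position 1)
Step 2: move right → 00[s0]0111  (head at position 2)
Step 3: move right → 000[s0]111  (head at position 3)
Step 4: move right → 0000[s0]11  (head at position 4)
Step 5: move right → 00000[s0]1  (head at position 5)
Step 6: move right → 000000[s0]□  (head at position 6)

After 6 steps, the head is at position 6.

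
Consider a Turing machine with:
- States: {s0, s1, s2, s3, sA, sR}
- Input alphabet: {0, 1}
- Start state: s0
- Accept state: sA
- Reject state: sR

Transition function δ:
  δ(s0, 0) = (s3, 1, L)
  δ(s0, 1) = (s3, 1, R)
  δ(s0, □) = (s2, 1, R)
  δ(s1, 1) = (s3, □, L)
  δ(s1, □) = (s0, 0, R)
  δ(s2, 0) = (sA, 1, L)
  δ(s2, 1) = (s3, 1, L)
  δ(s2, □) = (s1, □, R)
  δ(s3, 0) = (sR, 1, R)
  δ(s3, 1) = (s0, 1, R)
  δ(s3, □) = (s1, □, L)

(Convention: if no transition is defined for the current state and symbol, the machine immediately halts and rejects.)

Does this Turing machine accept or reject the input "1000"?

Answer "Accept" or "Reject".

Execution trace:
Initial: [s0]1000
Step 1: δ(s0, 1) = (s3, 1, R) → 1[s3]000
Step 2: δ(s3, 0) = (sR, 1, R) → 11[sR]00

The machine reaches the reject state sR and halts.

Answer: Reject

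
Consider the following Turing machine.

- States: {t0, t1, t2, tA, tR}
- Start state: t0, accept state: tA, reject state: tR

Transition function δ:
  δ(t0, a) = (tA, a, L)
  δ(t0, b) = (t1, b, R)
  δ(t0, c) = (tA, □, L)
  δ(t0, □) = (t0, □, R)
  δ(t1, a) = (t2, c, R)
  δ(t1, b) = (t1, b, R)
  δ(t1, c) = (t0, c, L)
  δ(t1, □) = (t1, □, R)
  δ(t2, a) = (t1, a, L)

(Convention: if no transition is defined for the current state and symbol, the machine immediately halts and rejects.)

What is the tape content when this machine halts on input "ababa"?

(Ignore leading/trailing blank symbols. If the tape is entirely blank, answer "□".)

Execution trace:
Initial: [t0]ababa
Step 1: δ(t0, a) = (tA, a, L) → [tA]□ababa

The machine reaches the accept state tA and halts.

Final tape (ignoring leading/trailing blanks): ababa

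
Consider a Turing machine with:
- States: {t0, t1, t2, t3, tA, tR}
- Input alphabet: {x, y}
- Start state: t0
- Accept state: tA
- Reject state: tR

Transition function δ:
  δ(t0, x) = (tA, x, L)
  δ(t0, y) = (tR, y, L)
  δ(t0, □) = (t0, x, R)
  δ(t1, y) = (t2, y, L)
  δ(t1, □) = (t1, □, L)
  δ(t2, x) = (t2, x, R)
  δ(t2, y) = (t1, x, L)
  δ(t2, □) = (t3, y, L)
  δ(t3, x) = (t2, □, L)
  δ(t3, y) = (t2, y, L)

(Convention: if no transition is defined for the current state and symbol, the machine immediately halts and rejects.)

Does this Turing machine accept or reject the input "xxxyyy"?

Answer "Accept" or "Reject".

Execution trace:
Initial: [t0]xxxyyy
Step 1: δ(t0, x) = (tA, x, L) → [tA]□xxxyyy

The machine reaches the accept state tA and halts.

Answer: Accept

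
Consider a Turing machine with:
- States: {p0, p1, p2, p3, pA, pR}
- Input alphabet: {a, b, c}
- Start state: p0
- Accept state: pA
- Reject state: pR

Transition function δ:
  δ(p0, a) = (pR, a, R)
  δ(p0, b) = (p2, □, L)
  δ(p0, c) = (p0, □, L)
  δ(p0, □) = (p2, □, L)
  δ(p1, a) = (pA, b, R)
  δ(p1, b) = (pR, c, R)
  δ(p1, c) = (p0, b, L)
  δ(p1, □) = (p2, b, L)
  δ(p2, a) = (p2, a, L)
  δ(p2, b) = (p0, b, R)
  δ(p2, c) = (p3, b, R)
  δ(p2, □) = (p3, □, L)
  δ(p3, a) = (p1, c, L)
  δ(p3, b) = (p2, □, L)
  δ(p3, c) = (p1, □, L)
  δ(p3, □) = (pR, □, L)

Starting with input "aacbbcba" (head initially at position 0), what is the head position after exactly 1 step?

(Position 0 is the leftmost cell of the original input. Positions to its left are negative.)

Execution trace (head position shown):
Step 0: [p0]aacbbcba  (head at position 0)
Step 1: move right → a[pR]acbbcba  (head at position 1)

After 1 step, the head is at position 1.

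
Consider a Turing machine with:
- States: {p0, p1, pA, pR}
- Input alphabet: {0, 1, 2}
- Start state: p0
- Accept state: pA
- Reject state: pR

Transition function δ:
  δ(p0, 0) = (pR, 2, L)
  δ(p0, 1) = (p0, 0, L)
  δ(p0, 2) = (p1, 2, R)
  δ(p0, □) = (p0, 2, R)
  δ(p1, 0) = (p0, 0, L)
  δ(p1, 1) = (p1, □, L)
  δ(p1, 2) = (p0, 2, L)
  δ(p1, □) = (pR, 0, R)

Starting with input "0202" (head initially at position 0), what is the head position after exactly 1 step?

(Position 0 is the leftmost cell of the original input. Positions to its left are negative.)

Execution trace (head position shown):
Step 0: [p0]0202  (head at position 0)
Step 1: move left → [pR]□2202  (head at position -1)

After 1 step, the head is at position -1.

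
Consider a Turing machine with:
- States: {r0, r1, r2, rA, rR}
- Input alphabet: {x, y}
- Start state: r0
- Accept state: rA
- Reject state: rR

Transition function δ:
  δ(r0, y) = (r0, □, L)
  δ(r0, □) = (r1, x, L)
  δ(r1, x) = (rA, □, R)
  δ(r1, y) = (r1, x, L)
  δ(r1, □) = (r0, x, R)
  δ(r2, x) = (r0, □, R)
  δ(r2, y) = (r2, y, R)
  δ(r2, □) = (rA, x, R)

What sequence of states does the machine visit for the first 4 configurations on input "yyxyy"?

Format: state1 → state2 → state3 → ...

Execution trace:
Initial: [r0]yyxyy
Step 1: δ(r0, y) = (r0, □, L) → [r0]□□yxyy
Step 2: δ(r0, □) = (r1, x, L) → [r1]□x□yxyy
Step 3: δ(r1, □) = (r0, x, R) → x[r0]x□yxyy

No transition is defined for δ(r0, x). By convention the machine halts and rejects.

State sequence: r0 → r0 → r1 → r0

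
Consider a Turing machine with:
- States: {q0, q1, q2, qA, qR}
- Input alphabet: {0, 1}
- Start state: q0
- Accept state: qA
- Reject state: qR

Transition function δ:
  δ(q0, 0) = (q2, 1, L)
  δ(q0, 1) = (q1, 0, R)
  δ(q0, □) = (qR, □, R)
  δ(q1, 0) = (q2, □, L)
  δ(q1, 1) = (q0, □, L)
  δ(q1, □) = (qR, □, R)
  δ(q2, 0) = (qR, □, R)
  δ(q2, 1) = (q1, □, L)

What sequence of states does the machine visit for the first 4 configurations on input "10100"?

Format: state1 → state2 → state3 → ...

Execution trace:
Initial: [q0]10100
Step 1: δ(q0, 1) = (q1, 0, R) → 0[q1]0100
Step 2: δ(q1, 0) = (q2, □, L) → [q2]0□100
Step 3: δ(q2, 0) = (qR, □, R) → □[qR]□100

The machine reaches the reject state qR and halts.

State sequence: q0 → q1 → q2 → qR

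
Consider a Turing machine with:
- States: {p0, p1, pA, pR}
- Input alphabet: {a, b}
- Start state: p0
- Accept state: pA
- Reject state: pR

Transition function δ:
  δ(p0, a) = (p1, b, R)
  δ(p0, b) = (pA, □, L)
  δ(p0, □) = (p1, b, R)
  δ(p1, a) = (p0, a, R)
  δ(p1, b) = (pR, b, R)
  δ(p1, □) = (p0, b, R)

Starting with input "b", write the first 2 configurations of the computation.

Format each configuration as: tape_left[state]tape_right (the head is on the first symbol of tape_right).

Transitions applied:
Step 1: δ(p0, b) = (pA, □, L)

The first 2 configurations are:
[p0]b ⊢ [pA]□□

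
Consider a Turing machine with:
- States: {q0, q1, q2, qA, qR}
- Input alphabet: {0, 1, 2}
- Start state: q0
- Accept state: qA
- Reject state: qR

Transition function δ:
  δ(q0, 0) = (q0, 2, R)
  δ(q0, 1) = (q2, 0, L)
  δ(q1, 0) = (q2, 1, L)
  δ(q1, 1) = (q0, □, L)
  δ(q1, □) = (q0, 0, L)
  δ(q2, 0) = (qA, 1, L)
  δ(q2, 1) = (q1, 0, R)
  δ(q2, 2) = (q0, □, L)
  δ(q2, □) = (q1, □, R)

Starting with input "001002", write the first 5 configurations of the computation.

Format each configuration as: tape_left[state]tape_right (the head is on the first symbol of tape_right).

Transitions applied:
Step 1: δ(q0, 0) = (q0, 2, R)
Step 2: δ(q0, 0) = (q0, 2, R)
Step 3: δ(q0, 1) = (q2, 0, L)
Step 4: δ(q2, 2) = (q0, □, L)

The first 5 configurations are:
[q0]001002 ⊢ 2[q0]01002 ⊢ 22[q0]1002 ⊢ 2[q2]20002 ⊢ [q0]2□0002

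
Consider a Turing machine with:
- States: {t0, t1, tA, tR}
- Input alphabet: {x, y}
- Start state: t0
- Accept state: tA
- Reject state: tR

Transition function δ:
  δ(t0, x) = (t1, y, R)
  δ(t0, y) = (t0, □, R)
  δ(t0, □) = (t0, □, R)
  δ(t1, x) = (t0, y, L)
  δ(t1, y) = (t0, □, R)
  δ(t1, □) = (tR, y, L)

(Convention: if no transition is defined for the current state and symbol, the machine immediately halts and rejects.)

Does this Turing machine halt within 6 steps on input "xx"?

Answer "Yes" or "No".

Execution trace:
Initial: [t0]xx
Step 1: δ(t0, x) = (t1, y, R) → y[t1]x
Step 2: δ(t1, x) = (t0, y, L) → [t0]yy
Step 3: δ(t0, y) = (t0, □, R) → □[t0]y
Step 4: δ(t0, y) = (t0, □, R) → □□[t0]□
Step 5: δ(t0, □) = (t0, □, R) → □□□[t0]□
Step 6: δ(t0, □) = (t0, □, R) → □□□□[t0]□

The machine has not reached a halting state after 6 steps.
The machine did not halt within the 6-step bound.

Answer: No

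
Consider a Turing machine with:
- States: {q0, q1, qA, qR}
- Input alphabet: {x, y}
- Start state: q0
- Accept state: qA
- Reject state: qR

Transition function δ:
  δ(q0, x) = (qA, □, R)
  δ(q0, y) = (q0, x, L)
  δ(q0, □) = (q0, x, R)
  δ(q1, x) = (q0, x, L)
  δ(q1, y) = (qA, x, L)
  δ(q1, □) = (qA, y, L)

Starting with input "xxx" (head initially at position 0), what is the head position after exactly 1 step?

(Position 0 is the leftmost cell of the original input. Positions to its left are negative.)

Execution trace (head position shown):
Step 0: [q0]xxx  (head at position 0)
Step 1: move right → □[qA]xx  (head at position 1)

After 1 step, the head is at position 1.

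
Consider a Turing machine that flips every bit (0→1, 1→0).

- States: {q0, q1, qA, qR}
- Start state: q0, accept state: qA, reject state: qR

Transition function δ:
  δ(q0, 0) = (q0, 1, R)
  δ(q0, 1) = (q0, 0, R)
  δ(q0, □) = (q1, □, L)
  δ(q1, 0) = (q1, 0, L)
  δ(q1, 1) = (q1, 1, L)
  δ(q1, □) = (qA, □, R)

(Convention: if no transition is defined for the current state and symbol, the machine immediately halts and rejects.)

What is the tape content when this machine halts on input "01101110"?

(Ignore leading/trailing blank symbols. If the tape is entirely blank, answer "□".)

Execution trace:
Initial: [q0]01101110
Step 1: δ(q0, 0) = (q0, 1, R) → 1[q0]1101110
Step 2: δ(q0, 1) = (q0, 0, R) → 10[q0]101110
Step 3: δ(q0, 1) = (q0, 0, R) → 100[q0]01110
Step 4: δ(q0, 0) = (q0, 1, R) → 1001[q0]1110
Step 5: δ(q0, 1) = (q0, 0, R) → 10010[q0]110
Step 6: δ(q0, 1) = (q0, 0, R) → 100100[q0]10
Step 7: δ(q0, 1) = (q0, 0, R) → 1001000[q0]0
Step 8: δ(q0, 0) = (q0, 1, R) → 10010001[q0]□
Step 9: δ(q0, □) = (q1, □, L) → 1001000[q1]1□
Step 10: δ(q1, 1) = (q1, 1, L) → 100100[q1]01□
Step 11: δ(q1, 0) = (q1, 0, L) → 10010[q1]001□
Step 12: δ(q1, 0) = (q1, 0, L) → 1001[q1]0001□
Step 13: δ(q1, 0) = (q1, 0, L) → 100[q1]10001□
Step 14: δ(q1, 1) = (q1, 1, L) → 10[q1]010001□
Step 15: δ(q1, 0) = (q1, 0, L) → 1[q1]0010001□
Step 16: δ(q1, 0) = (q1, 0, L) → [q1]10010001□
Step 17: δ(q1, 1) = (q1, 1, L) → [q1]□10010001□
Step 18: δ(q1, □) = (qA, □, R) → □[qA]10010001□

The machine reaches the accept state qA and halts.

Final tape (ignoring leading/trailing blanks): 10010001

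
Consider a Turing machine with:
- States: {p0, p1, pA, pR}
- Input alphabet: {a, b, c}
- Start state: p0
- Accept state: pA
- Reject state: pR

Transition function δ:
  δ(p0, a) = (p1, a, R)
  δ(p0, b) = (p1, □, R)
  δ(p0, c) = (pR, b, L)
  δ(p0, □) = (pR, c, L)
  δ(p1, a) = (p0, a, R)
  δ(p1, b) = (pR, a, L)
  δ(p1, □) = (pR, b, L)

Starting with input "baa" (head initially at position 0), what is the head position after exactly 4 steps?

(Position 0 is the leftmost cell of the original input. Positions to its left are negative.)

Execution trace (head position shown):
Step 0: [p0]baa  (head at position 0)
Step 1: move right → □[p1]aa  (head at position 1)
Step 2: move right → □a[p0]a  (head at position 2)
Step 3: move right → □aa[p1]□  (head at position 3)
Step 4: move left → □a[pR]ab  (head at position 2)

After 4 steps, the head is at position 2.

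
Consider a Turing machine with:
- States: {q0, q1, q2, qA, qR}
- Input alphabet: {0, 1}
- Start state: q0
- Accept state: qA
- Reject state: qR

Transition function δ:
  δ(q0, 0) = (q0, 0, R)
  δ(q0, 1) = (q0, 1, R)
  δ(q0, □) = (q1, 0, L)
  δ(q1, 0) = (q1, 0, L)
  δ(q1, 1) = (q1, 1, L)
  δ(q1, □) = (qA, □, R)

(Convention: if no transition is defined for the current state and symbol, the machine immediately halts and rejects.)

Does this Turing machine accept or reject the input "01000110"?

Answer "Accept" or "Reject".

Execution trace:
Initial: [q0]01000110
Step 1: δ(q0, 0) = (q0, 0, R) → 0[q0]1000110
Step 2: δ(q0, 1) = (q0, 1, R) → 01[q0]000110
Step 3: δ(q0, 0) = (q0, 0, R) → 010[q0]00110
Step 4: δ(q0, 0) = (q0, 0, R) → 0100[q0]0110
Step 5: δ(q0, 0) = (q0, 0, R) → 01000[q0]110
Step 6: δ(q0, 1) = (q0, 1, R) → 010001[q0]10
Step 7: δ(q0, 1) = (q0, 1, R) → 0100011[q0]0
Step 8: δ(q0, 0) = (q0, 0, R) → 01000110[q0]□
Step 9: δ(q0, □) = (q1, 0, L) → 0100011[q1]00
Step 10: δ(q1, 0) = (q1, 0, L) → 010001[q1]100
Step 11: δ(q1, 1) = (q1, 1, L) → 01000[q1]1100
Step 12: δ(q1, 1) = (q1, 1, L) → 0100[q1]01100
Step 13: δ(q1, 0) = (q1, 0, L) → 010[q1]001100
Step 14: δ(q1, 0) = (q1, 0, L) → 01[q1]0001100
Step 15: δ(q1, 0) = (q1, 0, L) → 0[q1]10001100
Step 16: δ(q1, 1) = (q1, 1, L) → [q1]010001100
Step 17: δ(q1, 0) = (q1, 0, L) → [q1]□010001100
Step 18: δ(q1, □) = (qA, □, R) → □[qA]010001100

The machine reaches the accept state qA and halts.

Answer: Accept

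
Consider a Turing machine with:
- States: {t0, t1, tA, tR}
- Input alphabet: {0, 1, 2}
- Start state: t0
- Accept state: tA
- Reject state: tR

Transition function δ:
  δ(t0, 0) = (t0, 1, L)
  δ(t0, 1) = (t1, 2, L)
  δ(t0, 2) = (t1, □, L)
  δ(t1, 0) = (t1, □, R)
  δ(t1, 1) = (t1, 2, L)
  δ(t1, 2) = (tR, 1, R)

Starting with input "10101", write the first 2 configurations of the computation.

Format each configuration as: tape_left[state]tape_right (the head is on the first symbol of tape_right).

Transitions applied:
Step 1: δ(t0, 1) = (t1, 2, L)

The first 2 configurations are:
[t0]10101 ⊢ [t1]□20101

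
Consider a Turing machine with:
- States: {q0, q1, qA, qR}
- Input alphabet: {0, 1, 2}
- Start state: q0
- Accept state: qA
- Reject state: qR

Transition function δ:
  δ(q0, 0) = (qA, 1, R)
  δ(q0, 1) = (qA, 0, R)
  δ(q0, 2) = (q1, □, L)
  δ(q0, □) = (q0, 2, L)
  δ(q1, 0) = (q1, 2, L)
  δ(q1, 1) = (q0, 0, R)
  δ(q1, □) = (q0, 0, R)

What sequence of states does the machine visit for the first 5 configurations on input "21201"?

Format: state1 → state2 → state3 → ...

Execution trace:
Initial: [q0]21201
Step 1: δ(q0, 2) = (q1, □, L) → [q1]□□1201
Step 2: δ(q1, □) = (q0, 0, R) → 0[q0]□1201
Step 3: δ(q0, □) = (q0, 2, L) → [q0]021201
Step 4: δ(q0, 0) = (qA, 1, R) → 1[qA]21201

The machine reaches the accept state qA and halts.

State sequence: q0 → q1 → q0 → q0 → qA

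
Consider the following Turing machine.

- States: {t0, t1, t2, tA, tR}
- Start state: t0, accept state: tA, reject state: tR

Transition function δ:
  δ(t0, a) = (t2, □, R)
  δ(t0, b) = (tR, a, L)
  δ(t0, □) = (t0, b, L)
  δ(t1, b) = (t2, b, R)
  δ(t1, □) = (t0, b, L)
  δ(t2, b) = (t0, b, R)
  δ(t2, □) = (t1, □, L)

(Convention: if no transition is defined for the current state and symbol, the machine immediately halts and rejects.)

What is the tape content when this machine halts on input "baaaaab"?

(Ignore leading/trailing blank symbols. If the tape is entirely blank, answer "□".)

Execution trace:
Initial: [t0]baaaaab
Step 1: δ(t0, b) = (tR, a, L) → [tR]□aaaaaab

The machine reaches the reject state tR and halts.

Final tape (ignoring leading/trailing blanks): aaaaaab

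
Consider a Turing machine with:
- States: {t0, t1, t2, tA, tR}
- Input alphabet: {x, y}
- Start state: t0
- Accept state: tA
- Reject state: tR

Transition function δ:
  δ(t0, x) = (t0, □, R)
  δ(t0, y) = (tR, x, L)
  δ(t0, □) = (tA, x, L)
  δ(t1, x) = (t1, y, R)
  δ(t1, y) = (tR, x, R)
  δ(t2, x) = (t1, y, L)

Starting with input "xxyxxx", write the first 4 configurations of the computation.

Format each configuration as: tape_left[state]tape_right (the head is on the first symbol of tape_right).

Transitions applied:
Step 1: δ(t0, x) = (t0, □, R)
Step 2: δ(t0, x) = (t0, □, R)
Step 3: δ(t0, y) = (tR, x, L)

The first 4 configurations are:
[t0]xxyxxx ⊢ □[t0]xyxxx ⊢ □□[t0]yxxx ⊢ □[tR]□xxxx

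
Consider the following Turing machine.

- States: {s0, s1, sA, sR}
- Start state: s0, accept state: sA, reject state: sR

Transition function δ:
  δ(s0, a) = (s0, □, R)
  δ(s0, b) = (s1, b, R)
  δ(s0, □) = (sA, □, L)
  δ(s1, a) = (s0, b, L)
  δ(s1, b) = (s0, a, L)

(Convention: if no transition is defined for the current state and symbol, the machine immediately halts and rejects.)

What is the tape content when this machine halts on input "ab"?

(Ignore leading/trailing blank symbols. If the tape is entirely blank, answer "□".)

Execution trace:
Initial: [s0]ab
Step 1: δ(s0, a) = (s0, □, R) → □[s0]b
Step 2: δ(s0, b) = (s1, b, R) → □b[s1]□

No transition is defined for δ(s1, □). By convention the machine halts and rejects.

Final tape (ignoring leading/trailing blanks): b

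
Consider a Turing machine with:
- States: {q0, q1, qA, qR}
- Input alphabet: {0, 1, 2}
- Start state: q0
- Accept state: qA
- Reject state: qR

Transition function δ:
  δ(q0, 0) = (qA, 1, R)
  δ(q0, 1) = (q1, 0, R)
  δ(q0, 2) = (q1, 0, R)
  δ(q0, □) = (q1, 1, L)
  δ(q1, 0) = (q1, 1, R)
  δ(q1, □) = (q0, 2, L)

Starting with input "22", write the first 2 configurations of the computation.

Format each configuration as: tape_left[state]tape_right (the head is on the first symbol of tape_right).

Transitions applied:
Step 1: δ(q0, 2) = (q1, 0, R)

The first 2 configurations are:
[q0]22 ⊢ 0[q1]2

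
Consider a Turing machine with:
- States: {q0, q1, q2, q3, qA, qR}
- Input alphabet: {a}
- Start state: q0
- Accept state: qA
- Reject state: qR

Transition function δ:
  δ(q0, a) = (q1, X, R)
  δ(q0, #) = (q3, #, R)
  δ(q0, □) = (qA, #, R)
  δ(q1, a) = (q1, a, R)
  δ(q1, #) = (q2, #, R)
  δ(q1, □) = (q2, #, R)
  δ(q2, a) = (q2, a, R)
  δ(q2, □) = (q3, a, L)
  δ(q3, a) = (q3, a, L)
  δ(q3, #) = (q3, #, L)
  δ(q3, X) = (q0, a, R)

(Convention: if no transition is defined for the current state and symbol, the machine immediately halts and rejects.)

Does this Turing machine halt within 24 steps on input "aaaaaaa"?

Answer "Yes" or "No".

Execution trace:
Initial: [q0]aaaaaaa
Step 1: δ(q0, a) = (q1, X, R) → X[q1]aaaaaa
Step 2: δ(q1, a) = (q1, a, R) → Xa[q1]aaaaa
Step 3: δ(q1, a) = (q1, a, R) → Xaa[q1]aaaa
Step 4: δ(q1, a) = (q1, a, R) → Xaaa[q1]aaa
Step 5: δ(q1, a) = (q1, a, R) → Xaaaa[q1]aa
Step 6: δ(q1, a) = (q1, a, R) → Xaaaaa[q1]a
Step 7: δ(q1, a) = (q1, a, R) → Xaaaaaa[q1]□
Step 8: δ(q1, □) = (q2, #, R) → Xaaaaaa#[q2]□
Step 9: δ(q2, □) = (q3, a, L) → Xaaaaaa[q3]#a
Step 10: δ(q3, #) = (q3, #, L) → Xaaaaa[q3]a#a
Step 11: δ(q3, a) = (q3, a, L) → Xaaaa[q3]aa#a
Step 12: δ(q3, a) = (q3, a, L) → Xaaa[q3]aaa#a
Step 13: δ(q3, a) = (q3, a, L) → Xaa[q3]aaaa#a
Step 14: δ(q3, a) = (q3, a, L) → Xa[q3]aaaaa#a
Step 15: δ(q3, a) = (q3, a, L) → X[q3]aaaaaa#a
Step 16: δ(q3, a) = (q3, a, L) → [q3]Xaaaaaa#a
Step 17: δ(q3, X) = (q0, a, R) → a[q0]aaaaaa#a
Step 18: δ(q0, a) = (q1, X, R) → aX[q1]aaaaa#a
Step 19: δ(q1, a) = (q1, a, R) → aXa[q1]aaaa#a
Step 20: δ(q1, a) = (q1, a, R) → aXaa[q1]aaa#a
Step 21: δ(q1, a) = (q1, a, R) → aXaaa[q1]aa#a
Step 22: δ(q1, a) = (q1, a, R) → aXaaaa[q1]a#a
Step 23: δ(q1, a) = (q1, a, R) → aXaaaaa[q1]#a
Step 24: δ(q1, #) = (q2, #, R) → aXaaaaa#[q2]a

The machine has not reached a halting state after 24 steps.
The machine did not halt within the 24-step bound.

Answer: No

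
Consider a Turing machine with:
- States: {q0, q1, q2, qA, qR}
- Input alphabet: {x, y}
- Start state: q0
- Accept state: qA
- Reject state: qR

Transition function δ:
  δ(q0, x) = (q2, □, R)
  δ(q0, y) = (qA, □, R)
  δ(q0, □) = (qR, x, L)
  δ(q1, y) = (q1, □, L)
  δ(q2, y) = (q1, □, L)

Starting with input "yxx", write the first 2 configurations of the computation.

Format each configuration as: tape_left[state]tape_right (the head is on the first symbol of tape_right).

Transitions applied:
Step 1: δ(q0, y) = (qA, □, R)

The first 2 configurations are:
[q0]yxx ⊢ □[qA]xx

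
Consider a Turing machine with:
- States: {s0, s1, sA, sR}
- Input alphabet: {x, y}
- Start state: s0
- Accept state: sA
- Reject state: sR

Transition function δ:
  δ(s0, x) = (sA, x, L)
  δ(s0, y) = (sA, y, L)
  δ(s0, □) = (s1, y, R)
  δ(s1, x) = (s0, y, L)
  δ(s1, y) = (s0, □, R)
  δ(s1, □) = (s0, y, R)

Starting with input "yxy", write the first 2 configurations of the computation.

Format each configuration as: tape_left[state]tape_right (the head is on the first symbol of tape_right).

Transitions applied:
Step 1: δ(s0, y) = (sA, y, L)

The first 2 configurations are:
[s0]yxy ⊢ [sA]□yxy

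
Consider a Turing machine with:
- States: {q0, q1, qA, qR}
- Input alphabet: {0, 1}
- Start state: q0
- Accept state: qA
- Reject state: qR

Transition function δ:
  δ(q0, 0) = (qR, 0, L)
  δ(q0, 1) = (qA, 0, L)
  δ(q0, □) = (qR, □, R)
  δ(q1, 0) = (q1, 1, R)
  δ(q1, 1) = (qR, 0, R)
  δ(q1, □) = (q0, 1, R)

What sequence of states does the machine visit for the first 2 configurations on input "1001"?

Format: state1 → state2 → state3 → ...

Execution trace:
Initial: [q0]1001
Step 1: δ(q0, 1) = (qA, 0, L) → [qA]□0001

The machine reaches the accept state qA and halts.

State sequence: q0 → qA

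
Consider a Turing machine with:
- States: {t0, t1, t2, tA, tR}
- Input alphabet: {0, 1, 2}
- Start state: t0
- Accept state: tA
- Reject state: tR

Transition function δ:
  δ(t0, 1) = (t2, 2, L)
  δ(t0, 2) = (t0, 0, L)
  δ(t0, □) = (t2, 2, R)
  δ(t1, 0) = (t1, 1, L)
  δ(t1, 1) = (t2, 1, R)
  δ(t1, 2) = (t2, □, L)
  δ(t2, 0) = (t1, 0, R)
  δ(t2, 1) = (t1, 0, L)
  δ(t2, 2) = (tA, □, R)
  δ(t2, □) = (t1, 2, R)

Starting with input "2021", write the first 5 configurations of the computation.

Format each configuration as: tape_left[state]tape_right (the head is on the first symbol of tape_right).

Transitions applied:
Step 1: δ(t0, 2) = (t0, 0, L)
Step 2: δ(t0, □) = (t2, 2, R)
Step 3: δ(t2, 0) = (t1, 0, R)
Step 4: δ(t1, 0) = (t1, 1, L)

The first 5 configurations are:
[t0]2021 ⊢ [t0]□0021 ⊢ 2[t2]0021 ⊢ 20[t1]021 ⊢ 2[t1]0121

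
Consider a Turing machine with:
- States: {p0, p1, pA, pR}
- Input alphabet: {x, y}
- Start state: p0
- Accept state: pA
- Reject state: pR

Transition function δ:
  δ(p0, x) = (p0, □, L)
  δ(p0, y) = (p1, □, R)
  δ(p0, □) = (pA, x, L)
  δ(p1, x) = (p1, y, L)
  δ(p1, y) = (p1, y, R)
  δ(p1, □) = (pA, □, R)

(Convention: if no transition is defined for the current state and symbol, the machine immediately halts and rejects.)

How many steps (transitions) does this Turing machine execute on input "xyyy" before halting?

Execution trace:
Initial: [p0]xyyy
Step 1: δ(p0, x) = (p0, □, L) → [p0]□□yyy
Step 2: δ(p0, □) = (pA, x, L) → [pA]□x□yyy

The machine reaches the accept state pA and halts.

The machine executed 2 steps before halting.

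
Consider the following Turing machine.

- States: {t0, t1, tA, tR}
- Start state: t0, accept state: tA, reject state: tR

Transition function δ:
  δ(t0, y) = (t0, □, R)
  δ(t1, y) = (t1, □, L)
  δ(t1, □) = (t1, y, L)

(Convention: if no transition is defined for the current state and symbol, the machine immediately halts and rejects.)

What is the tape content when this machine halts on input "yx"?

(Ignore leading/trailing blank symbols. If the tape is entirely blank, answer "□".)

Execution trace:
Initial: [t0]yx
Step 1: δ(t0, y) = (t0, □, R) → □[t0]x

No transition is defined for δ(t0, x). By convention the machine halts and rejects.

Final tape (ignoring leading/trailing blanks): x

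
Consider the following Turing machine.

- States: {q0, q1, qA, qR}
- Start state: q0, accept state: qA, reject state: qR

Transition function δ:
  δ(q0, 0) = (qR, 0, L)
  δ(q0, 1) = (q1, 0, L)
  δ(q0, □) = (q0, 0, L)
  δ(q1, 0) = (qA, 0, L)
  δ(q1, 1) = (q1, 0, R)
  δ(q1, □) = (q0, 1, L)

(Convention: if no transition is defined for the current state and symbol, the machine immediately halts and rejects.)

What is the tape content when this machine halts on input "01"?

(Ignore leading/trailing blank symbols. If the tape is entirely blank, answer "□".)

Execution trace:
Initial: [q0]01
Step 1: δ(q0, 0) = (qR, 0, L) → [qR]□01

The machine reaches the reject state qR and halts.

Final tape (ignoring leading/trailing blanks): 01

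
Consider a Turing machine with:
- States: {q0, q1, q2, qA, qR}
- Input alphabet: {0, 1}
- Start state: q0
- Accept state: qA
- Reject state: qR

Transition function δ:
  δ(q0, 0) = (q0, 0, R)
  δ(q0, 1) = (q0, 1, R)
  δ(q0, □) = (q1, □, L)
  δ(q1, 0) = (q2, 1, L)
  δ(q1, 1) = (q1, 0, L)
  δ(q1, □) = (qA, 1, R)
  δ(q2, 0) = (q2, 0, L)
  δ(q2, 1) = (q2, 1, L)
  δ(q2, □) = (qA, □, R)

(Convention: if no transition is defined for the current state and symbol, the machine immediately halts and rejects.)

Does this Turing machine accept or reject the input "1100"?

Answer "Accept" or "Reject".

Execution trace:
Initial: [q0]1100
Step 1: δ(q0, 1) = (q0, 1, R) → 1[q0]100
Step 2: δ(q0, 1) = (q0, 1, R) → 11[q0]00
Step 3: δ(q0, 0) = (q0, 0, R) → 110[q0]0
Step 4: δ(q0, 0) = (q0, 0, R) → 1100[q0]□
Step 5: δ(q0, □) = (q1, □, L) → 110[q1]0□
Step 6: δ(q1, 0) = (q2, 1, L) → 11[q2]01□
Step 7: δ(q2, 0) = (q2, 0, L) → 1[q2]101□
Step 8: δ(q2, 1) = (q2, 1, L) → [q2]1101□
Step 9: δ(q2, 1) = (q2, 1, L) → [q2]□1101□
Step 10: δ(q2, □) = (qA, □, R) → □[qA]1101□

The machine reaches the accept state qA and halts.

Answer: Accept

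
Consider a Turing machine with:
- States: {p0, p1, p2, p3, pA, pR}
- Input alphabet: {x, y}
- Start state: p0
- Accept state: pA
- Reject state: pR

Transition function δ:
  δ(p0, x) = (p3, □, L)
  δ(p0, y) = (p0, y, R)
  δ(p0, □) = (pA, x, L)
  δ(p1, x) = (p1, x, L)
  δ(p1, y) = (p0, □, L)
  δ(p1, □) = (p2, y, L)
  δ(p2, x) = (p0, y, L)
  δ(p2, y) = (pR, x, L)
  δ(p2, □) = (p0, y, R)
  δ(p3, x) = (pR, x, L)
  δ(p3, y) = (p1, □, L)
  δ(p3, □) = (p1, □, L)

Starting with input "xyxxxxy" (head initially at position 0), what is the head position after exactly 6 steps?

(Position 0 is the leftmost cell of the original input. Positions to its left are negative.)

Execution trace (head position shown):
Step 0: [p0]xyxxxxy  (head at position 0)
Step 1: move left → [p3]□□yxxxxy  (head at position -1)
Step 2: move left → [p1]□□□yxxxxy  (head at position -2)
Step 3: move left → [p2]□y□□yxxxxy  (head at position -3)
Step 4: move right → y[p0]y□□yxxxxy  (head at position -2)
Step 5: move right → yy[p0]□□yxxxxy  (head at position -1)
Step 6: move left → y[pA]yx□yxxxxy  (head at position -2)

After 6 steps, the head is at position -2.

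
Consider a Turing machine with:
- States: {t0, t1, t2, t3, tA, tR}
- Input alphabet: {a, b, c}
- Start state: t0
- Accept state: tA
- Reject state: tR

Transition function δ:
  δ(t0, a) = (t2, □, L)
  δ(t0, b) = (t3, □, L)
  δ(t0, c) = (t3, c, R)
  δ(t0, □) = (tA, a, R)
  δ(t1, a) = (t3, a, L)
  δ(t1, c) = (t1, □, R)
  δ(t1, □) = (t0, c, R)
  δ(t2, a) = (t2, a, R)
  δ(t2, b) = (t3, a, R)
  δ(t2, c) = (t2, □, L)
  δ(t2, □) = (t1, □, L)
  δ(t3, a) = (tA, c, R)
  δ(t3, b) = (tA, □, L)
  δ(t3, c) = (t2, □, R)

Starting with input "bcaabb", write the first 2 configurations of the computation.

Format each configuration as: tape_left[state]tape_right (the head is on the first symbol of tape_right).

Transitions applied:
Step 1: δ(t0, b) = (t3, □, L)

The first 2 configurations are:
[t0]bcaabb ⊢ [t3]□□caabb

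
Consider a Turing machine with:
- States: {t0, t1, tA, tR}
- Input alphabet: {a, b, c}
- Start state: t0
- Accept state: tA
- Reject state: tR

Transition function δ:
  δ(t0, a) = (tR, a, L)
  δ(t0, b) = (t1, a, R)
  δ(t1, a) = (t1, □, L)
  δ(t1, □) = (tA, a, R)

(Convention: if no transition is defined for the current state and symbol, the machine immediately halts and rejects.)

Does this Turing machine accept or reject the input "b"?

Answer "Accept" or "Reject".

Execution trace:
Initial: [t0]b
Step 1: δ(t0, b) = (t1, a, R) → a[t1]□
Step 2: δ(t1, □) = (tA, a, R) → aa[tA]□

The machine reaches the accept state tA and halts.

Answer: Accept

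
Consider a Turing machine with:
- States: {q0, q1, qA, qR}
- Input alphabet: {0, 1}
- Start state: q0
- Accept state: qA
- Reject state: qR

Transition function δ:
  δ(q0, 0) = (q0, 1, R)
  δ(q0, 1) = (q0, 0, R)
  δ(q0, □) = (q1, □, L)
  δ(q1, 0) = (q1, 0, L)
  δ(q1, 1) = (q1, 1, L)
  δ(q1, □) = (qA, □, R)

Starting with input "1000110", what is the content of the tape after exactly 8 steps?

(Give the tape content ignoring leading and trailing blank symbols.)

Execution trace:
Initial: [q0]1000110
Step 1: δ(q0, 1) = (q0, 0, R) → 0[q0]000110
Step 2: δ(q0, 0) = (q0, 1, R) → 01[q0]00110
Step 3: δ(q0, 0) = (q0, 1, R) → 011[q0]0110
Step 4: δ(q0, 0) = (q0, 1, R) → 0111[q0]110
Step 5: δ(q0, 1) = (q0, 0, R) → 01110[q0]10
Step 6: δ(q0, 1) = (q0, 0, R) → 011100[q0]0
Step 7: δ(q0, 0) = (q0, 1, R) → 0111001[q0]□
Step 8: δ(q0, □) = (q1, □, L) → 011100[q1]1□

After 8 steps, the tape (ignoring leading/trailing blanks) is: 0111001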